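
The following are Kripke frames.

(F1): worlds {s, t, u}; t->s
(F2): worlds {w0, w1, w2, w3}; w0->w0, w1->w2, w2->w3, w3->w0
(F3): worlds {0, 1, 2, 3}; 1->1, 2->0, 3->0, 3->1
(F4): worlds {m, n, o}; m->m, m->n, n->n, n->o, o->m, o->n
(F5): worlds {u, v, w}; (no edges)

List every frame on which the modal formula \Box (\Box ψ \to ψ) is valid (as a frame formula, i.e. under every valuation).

(F5)

Frame correspondent (Sahlqvist): \forall x \forall y (Rxy \to Ryy) — i.e. shift-reflexivity.
(F1): fails — Rts but not Rss.
(F2): fails — Rw1w2 but not Rw2w2.
(F3): fails — R20 but not R00.
(F4): fails — Rno but not Roo.
(F5): holds.
Valid on: (F5).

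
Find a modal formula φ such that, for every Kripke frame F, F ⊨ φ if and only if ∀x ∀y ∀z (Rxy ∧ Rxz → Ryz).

◇p → □◇p

The condition is the Euclidean property. The 5 schema ◇p → □◇p defines it.
Suppose ◇p→□◇p is valid. Take Rxy, Rxz and set V(p)={y}. Then ◇p at x, so □◇p at x, so ◇p at z, so some w with Rzw has p; w=y, i.e. Rzy. By symmetry of the argument, Ryz.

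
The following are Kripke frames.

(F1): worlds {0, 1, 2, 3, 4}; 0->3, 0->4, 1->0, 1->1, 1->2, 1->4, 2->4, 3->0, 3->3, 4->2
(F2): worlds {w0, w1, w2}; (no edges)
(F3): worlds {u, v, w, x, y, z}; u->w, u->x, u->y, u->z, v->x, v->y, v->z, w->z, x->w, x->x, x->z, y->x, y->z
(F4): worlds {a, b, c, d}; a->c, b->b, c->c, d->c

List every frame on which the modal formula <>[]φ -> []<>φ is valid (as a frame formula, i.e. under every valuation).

Frame correspondent (Sahlqvist): forall x forall y forall z (Rxy & Rxz -> exists w (Ryw & Rzw)) — i.e. convergence.
(F1): fails — R04 and R03 but 4 and 3 have no common successor.
(F2): satisfies the condition.
(F3): fails — Ruz and Ruz but z and z have no common successor.
(F4): satisfies the condition.

(F2), (F4)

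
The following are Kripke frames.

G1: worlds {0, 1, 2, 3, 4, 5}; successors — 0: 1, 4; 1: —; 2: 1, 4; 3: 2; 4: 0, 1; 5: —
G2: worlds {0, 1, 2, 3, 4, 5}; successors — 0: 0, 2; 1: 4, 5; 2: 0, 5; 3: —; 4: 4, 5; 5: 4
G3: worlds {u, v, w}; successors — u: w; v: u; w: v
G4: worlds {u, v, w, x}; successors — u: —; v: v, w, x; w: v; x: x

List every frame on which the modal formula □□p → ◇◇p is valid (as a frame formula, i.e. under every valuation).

G3

The schema corresponds to a generalized confluence (Geach) condition: ∀x ∃w (xR²w ∧ xR²w).
G1: fails — at 1 but no w with 1R²w and 1R²w.
G2: fails — at 3 but no w with 3R²w and 3R²w.
G3: satisfies the condition.
G4: fails — at u but no t with uR²t and uR²t.
Valid on: G3.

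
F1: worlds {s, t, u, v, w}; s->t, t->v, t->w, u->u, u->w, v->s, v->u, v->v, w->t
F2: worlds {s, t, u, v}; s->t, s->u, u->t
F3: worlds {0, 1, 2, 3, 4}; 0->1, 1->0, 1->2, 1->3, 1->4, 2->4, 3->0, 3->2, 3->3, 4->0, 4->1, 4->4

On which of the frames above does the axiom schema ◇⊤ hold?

F1, F3

This is the axiom for seriality; its first-order frame correspondent is ∀x ∃y Rxy.
F1: condition met.
F2: fails — world t has no successor.
F3: condition met.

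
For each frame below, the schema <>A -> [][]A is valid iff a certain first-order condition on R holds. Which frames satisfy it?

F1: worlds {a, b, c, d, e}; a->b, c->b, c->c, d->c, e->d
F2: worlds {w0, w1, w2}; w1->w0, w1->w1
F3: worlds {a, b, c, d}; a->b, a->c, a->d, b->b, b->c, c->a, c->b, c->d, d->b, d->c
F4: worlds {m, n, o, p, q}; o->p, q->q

Frame correspondent (Sahlqvist): forall x forall y forall z ((xRy & x R^2 z) -> exists w (y = w & z = w)) — i.e. a generalized confluence (Geach) condition.
F1: fails — cRb, cR²c but b ≠ c.
F2: fails — w1Rw0, w1R²w1 but w0 ≠ w1.
F3: fails — aRb, aR²a but b ≠ a.
F4: holds.

F4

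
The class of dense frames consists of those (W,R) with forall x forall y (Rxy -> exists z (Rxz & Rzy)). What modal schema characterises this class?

The condition is density. The C4 schema □□q → □q defines it.
Suppose □□q→□q is valid. Take Rxy and set V(q)={w : xR²w}. Then □□q at x, so □q at x, so q at y, i.e. ∃z(Rxz∧Rzy).

□□q → □q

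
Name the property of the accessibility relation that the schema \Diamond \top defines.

seriality: \forall x \exists y Rxy

◇⊤ holds at w iff w has a successor, so frame-validity of ◇⊤ is exactly seriality. Equivalently via □φ → ◇φ:
Suppose □φ→◇φ is valid. At any x set V(φ)=W. Then □φ at x, so ◇φ at x, so x has a successor.
Conversely, on a frame with seriality the schema holds at every world under every valuation.
Frame condition: \forall x \exists y Rxy.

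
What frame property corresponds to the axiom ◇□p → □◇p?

Suppose ◇□p→□◇p is valid. Take Rxy, Rxz and set V(p)={w : Ryw}. Then □p at y so ◇□p at x, so □◇p at x, so ◇p at z, giving w with Rzw and Ryw.

convergence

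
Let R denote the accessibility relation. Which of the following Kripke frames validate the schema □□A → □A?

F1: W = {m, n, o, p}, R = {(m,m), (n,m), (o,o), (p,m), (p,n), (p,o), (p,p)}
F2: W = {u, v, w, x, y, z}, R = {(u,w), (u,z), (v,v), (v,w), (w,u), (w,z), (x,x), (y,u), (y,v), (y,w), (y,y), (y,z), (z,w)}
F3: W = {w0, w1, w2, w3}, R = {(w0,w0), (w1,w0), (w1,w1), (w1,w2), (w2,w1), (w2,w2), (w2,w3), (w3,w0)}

F1, F3

The schema corresponds to density: ∀x ∀y (Rxy → ∃z (Rxz ∧ Rzy)).
F1: satisfies the condition.
F2: fails — Rwu but no t with Rwt and Rtu.
F3: satisfies the condition.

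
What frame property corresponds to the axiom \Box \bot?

This schema is the Ver axiom.
It corresponds to emptiness of R: \forall x \forall y \neg Rxy.

emptiness of R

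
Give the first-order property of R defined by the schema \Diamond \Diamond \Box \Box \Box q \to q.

\forall x \forall y (x R^2 y \to \exists w (y R^3 w \wedge x = w))

This is a Sahlqvist (Geach-type) schema ◇^2□^3q → □^0◇^0q.
Minimal-valuation argument: fix x; take any y with xR^2y and any z with xR^0z. Set V(q) to the set of worlds R-reachable from y in exactly 3 steps. Then □^3q holds at y, so the antecedent holds at x; validity forces ◇^0q at z, giving a w with zR^0w and yR^3w.
First-order correspondent: \forall x \forall y (x R^2 y \to \exists w (y R^3 w \wedge x = w)).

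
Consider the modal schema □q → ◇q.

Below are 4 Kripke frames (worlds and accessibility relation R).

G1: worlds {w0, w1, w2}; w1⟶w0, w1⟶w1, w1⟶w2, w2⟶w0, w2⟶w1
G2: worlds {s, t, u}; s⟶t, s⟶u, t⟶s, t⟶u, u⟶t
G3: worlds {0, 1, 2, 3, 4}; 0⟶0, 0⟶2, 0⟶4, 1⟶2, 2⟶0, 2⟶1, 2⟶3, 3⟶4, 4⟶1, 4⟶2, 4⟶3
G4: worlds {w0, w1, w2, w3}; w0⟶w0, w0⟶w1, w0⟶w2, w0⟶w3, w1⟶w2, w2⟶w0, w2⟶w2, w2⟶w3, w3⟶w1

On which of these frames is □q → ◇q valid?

This is the axiom for seriality; its first-order frame correspondent is ∀x ∃y Rxy.
G1: fails — world w0 has no successor.
G2: condition met.
G3: condition met.
G4: condition met.
Valid on: G2, G3, G4.

G2, G3, G4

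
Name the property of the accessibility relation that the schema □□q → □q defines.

This schema is the C4 axiom.
It corresponds to density: ∀x ∀y (Rxy → ∃z (Rxz ∧ Rzy)).

density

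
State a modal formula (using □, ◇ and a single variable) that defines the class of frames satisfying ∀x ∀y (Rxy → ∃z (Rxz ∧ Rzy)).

The condition is density. The C4 schema □□s → □s defines it.
Suppose □□s→□s is valid. Take Rxy and set V(s)={w : xR²w}. Then □□s at x, so □s at x, so s at y, i.e. ∃z(Rxz∧Rzy).

□□s → □s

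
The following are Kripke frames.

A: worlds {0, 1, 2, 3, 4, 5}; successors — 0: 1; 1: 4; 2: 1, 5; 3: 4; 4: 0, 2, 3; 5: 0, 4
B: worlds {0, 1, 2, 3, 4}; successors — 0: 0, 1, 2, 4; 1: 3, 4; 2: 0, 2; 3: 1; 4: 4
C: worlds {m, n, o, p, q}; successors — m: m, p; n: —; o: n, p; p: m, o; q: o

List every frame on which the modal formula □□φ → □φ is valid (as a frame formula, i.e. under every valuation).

none

This is the axiom for density; its first-order frame correspondent is ∀x ∀y (Rxy → ∃z (Rxz ∧ Rzy)).
A: fails — R34 but no z with R3z and Rz4.
B: fails — R31 but no z with R3z and Rz1.
C: fails — Ron but no z with Roz and Rzn.
Valid on no frame.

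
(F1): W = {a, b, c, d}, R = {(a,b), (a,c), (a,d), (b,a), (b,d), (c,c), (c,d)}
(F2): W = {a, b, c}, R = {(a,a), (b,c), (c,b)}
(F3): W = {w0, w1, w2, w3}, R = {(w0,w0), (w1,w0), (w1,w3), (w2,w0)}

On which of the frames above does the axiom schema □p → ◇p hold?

(F2)

This is the axiom for seriality; its first-order frame correspondent is ∀x ∃y Rxy.
(F1): fails — world d has no successor.
(F2): ✓.
(F3): fails — world w3 has no successor.
Valid on: (F2).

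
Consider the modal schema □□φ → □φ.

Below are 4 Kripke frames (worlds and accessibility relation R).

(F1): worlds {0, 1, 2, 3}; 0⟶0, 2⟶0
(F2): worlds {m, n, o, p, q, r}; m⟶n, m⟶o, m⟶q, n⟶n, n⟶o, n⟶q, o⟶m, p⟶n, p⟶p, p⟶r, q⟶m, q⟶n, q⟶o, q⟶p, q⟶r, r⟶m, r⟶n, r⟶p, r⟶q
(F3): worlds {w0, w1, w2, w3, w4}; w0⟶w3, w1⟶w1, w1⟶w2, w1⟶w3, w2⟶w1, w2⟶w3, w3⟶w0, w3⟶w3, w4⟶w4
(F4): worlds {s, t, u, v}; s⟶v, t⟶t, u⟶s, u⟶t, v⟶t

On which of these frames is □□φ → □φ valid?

(F1), (F3)

The schema corresponds to density: ∀x ∀y (Rxy → ∃z (Rxz ∧ Rzy)).
(F1): holds.
(F2): fails — Rom but no z with Roz and Rzm.
(F3): holds.
(F4): fails — Rus but no z with Ruz and Rzs.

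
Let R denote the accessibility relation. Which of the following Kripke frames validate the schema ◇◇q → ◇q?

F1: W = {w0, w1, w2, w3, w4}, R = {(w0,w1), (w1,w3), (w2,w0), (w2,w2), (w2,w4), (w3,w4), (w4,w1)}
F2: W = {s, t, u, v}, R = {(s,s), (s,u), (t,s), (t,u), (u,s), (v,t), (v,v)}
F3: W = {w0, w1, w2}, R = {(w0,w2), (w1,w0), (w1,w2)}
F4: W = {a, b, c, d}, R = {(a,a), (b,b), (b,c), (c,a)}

F3

This is the axiom for transitivity; its first-order frame correspondent is ∀x ∀y ∀z (Rxy ∧ Ryz → Rxz).
F1: fails — Rw2w4 and Rw4w1 but not Rw2w1.
F2: fails — Rus and Rsu but not Ruu.
F3: condition met.
F4: fails — Rbc and Rca but not Rba.
Valid on: F3.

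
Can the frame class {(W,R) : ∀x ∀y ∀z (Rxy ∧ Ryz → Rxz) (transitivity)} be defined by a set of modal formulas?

This is a Sahlqvist condition; the 4 axiom □r → □□r defines it.
Suppose □r→□□r is valid. Take Rxy, Ryz and set V(r)={w : Rxw}. Then □r at x, so □□r at x, so □r at y, so r at z, i.e. Rxz.

Yes, by □r → □□r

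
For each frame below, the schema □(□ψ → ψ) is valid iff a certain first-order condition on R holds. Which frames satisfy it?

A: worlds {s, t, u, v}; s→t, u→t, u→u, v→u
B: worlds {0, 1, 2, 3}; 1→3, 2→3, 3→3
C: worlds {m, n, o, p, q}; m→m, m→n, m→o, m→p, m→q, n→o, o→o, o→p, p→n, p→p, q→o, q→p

Frame correspondent (Sahlqvist): ∀x ∀y (Rxy → Ryy) — i.e. shift-reflexivity.
A: fails — Rut but not Rtt.
B: ✓.
C: fails — Rpn but not Rnn.

B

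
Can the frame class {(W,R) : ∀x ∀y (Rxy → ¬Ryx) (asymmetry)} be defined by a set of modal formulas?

Modal frame validity is preserved under surjective bounded morphisms.
The 3-cycle (worlds s,t,u with s→t→u→s) is asymmetric. Mapping every world to a single reflexive point • is a surjective bounded morphism, and the reflexive point is not asymmetric (R•• but asymmetry requires ¬R••).
So no modal formula (or set of formulas) defines exactly the asymmetric frames.

No — not modally definable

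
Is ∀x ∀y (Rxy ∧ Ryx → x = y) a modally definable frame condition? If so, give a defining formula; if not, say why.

Any modally definable frame class is closed under surjective bounded morphisms.
The 6-cycle (worlds a,b,c,d,e,f with a→b→c→d→e→f→a) is antisymmetric. Sending even-indexed worlds to • and odd-indexed worlds to ∘ is a surjective bounded morphism onto the two-world frame with •↔∘, which is not antisymmetric.
So the class is not modally definable.

No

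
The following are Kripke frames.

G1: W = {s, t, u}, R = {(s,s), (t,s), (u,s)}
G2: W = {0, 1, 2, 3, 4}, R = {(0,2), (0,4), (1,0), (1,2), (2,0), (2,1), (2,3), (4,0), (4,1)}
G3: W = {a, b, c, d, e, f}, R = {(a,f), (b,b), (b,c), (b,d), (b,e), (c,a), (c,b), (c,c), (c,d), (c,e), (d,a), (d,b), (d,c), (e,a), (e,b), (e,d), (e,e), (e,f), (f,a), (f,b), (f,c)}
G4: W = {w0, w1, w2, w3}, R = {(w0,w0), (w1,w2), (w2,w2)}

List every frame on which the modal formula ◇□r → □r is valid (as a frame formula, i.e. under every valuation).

G1, G4

This is the axiom for the Euclidean property; its first-order frame correspondent is ∀x ∀y ∀z (Rxy ∧ Rxz → Ryz).
G1: satisfies the condition.
G2: fails — R02 and R02 but not R22.
G3: fails — Raf and Raf but not Rff.
G4: satisfies the condition.
Valid on: G1, G4.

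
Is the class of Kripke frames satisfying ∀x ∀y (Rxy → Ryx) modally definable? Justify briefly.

This is a Sahlqvist condition; the B axiom p → □◇p defines it.
Suppose p→□◇p is valid. Take Rxy and set V(p)={x}. Then p at x, so □◇p at x, so ◇p at y, so some z with Ryz has p; z=x, i.e. Ryx.

Yes, by p → □◇p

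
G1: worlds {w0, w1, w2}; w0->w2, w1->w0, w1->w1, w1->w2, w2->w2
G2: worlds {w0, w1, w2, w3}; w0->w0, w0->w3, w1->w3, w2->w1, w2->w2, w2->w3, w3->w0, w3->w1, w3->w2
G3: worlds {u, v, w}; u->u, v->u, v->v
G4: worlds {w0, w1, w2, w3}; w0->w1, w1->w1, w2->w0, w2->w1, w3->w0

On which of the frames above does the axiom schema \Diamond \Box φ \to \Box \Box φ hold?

Frame correspondent (Sahlqvist): \forall x \forall y \forall z ((xRy \wedge x R^2 z) \to \exists w (yRw \wedge z = w)) — i.e. a generalized confluence (Geach) condition.
G1: fails — w1Rw0, w1R²w0 but no w with w0Rw and w0=w.
G2: fails — w0Rw0, w0R²w1 but no w with w0Rw and w1=w.
G3: fails — vRu, vR²v but no t with uRt and v=t.
G4: ✓.
Valid on: G4.

G4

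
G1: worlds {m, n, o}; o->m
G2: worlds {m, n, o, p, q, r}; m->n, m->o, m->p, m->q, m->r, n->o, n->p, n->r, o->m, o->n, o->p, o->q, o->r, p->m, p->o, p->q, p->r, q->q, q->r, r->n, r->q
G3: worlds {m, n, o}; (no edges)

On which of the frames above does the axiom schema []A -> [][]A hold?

The schema corresponds to transitivity: forall x forall y forall z (Rxy & Ryz -> Rxz).
G1: holds.
G2: fails — Rom and Rmo but not Roo.
G3: holds.

G1, G3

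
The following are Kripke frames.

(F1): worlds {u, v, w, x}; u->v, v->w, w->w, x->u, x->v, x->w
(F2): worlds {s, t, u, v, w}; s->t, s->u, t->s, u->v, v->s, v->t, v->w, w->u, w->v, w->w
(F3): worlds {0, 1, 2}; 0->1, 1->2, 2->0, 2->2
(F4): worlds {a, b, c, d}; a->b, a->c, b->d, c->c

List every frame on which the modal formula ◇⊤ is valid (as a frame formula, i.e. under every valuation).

The schema corresponds to seriality: ∀x ∃y Rxy.
(F1): satisfies the condition.
(F2): satisfies the condition.
(F3): satisfies the condition.
(F4): fails — world d has no successor.
Valid on: (F1), (F2), (F3).

(F1), (F2), (F3)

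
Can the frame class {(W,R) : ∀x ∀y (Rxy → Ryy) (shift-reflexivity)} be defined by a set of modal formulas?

This is a Sahlqvist condition; the T□ axiom □(□p → p) defines it.
Suppose □(□p→p) is valid. Take Rxy and set V(p)={w : Ryw}. Then at y, □p holds; since □(□p→p) at x, □p→p at y, so p at y, i.e. Ryy.

Definable; □(□p → p) defines it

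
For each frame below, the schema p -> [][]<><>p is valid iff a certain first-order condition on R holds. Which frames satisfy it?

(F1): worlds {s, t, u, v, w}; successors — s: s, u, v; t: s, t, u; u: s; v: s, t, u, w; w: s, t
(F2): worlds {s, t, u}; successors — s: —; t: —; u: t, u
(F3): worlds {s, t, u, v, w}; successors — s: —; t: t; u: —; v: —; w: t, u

none

The schema corresponds to a generalized confluence (Geach) condition: forall x forall z (x R^2 z -> exists w (x = w & z R^2 w)).
(F1): fails — tR²u but no w* with t=w* and uR²w*.
(F2): fails — uR²t but no w with u=w and tR²w.
(F3): fails — wR²t but no w* with w=w* and tR²w*.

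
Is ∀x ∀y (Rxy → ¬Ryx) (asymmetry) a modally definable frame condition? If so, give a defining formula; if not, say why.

Not definable by any modal formula

Modal frame validity is preserved under surjective bounded morphisms.
The 3-cycle (worlds s,t,u with s→t→u→s) is asymmetric. Mapping every world to a single reflexive point • is a surjective bounded morphism, and the reflexive point is not asymmetric (R•• but asymmetry requires ¬R••).
Hence asymmetry is not modally definable.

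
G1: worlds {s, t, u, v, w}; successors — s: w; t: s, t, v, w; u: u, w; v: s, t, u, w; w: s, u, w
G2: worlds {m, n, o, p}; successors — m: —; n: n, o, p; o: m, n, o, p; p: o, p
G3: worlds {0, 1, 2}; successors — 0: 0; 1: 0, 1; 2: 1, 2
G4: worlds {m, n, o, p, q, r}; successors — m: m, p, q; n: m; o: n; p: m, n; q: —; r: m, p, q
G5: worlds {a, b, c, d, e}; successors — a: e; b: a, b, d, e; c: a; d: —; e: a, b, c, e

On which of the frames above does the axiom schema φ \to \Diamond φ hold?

G3

This is the axiom for reflexivity; its first-order frame correspondent is \forall x Rxx.
G1: fails — world s does not see itself.
G2: fails — world m does not see itself.
G3: ✓.
G4: fails — world n does not see itself.
G5: fails — world a does not see itself.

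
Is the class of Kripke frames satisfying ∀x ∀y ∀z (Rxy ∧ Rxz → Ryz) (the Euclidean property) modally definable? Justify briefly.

The condition is the Euclidean property. A defining modal formula is ◇p → □◇p.

Yes, by ◇p → □◇p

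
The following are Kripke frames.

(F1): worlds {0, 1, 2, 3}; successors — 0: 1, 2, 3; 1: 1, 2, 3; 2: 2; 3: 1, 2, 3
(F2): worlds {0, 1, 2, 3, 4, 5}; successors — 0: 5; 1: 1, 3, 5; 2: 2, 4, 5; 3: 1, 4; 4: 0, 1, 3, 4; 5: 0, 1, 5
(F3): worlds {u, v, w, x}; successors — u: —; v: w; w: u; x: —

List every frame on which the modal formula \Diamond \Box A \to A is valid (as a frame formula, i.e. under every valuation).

Frame correspondent (Sahlqvist): \forall x \forall y (Rxy \to Ryx) — i.e. symmetry.
(F1): fails — R32 but not R23.
(F2): fails — R25 but not R52.
(F3): fails — Rwu but not Ruw.
Valid on no frame.

none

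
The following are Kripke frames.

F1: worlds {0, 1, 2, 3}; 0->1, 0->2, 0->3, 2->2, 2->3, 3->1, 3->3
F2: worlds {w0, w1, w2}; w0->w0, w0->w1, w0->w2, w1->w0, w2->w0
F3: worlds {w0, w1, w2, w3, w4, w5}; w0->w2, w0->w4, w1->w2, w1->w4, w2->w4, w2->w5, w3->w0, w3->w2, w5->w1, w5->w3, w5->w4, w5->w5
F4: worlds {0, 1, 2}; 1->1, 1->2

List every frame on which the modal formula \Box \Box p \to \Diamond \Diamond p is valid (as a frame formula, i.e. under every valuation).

F2

Frame correspondent (Sahlqvist): \forall x \exists w (x R^2 w \wedge x R^2 w) — i.e. a generalized confluence (Geach) condition.
F1: fails — at 1 but no w with 1R²w and 1R²w.
F2: holds.
F3: fails — at w4 but no w with w4R²w and w4R²w.
F4: fails — at 0 but no w with 0R²w and 0R²w.
Valid on: F2.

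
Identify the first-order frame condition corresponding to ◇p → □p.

partial functionality: ∀x ∀y ∀z (Rxy ∧ Rxz → y = z)

Suppose ◇p→□p is valid. Take Rxy, Rxz and set V(p)={y}. Then ◇p at x, so □p at x, so p at z, i.e. z=y.
Conversely, on a frame with partial functionality the schema holds at every world under every valuation.
Frame condition: ∀x ∀y ∀z (Rxy ∧ Rxz → y = z).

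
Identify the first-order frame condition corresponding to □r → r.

Reflexivity

This is the T axiom.
Its frame correspondent is reflexivity — ∀x Rxx.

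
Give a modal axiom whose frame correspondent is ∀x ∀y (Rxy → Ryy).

□(□r → r)

The condition is shift-reflexivity. The T□ schema □(□r → r) defines it.
Suppose □(□r→r) is valid. Take Rxy and set V(r)={w : Ryw}. Then at y, □r holds; since □(□r→r) at x, □r→r at y, so r at y, i.e. Ryy.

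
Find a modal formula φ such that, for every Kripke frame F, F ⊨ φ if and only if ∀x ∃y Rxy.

This is seriality; the standard corresponding axiom is D: □s → ◇s.

□s → ◇s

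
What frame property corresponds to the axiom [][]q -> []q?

Suppose □□q→□q is valid. Take Rxy and set V(q)={w : xR²w}. Then □□q at x, so □q at x, so q at y, i.e. ∃z(Rxz∧Rzy).
Conversely, on a frame with density the schema holds at every world under every valuation.
Frame condition: forall x forall y (Rxy -> exists z (Rxz & Rzy)).

density: forall x forall y (Rxy -> exists z (Rxz & Rzy))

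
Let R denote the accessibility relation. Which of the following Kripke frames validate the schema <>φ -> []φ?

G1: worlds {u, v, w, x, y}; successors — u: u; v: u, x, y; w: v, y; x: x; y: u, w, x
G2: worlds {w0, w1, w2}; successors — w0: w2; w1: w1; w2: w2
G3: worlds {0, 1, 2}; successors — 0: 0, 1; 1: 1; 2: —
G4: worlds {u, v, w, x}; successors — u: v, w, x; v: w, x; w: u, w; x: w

Frame correspondent (Sahlqvist): forall x forall y forall z (Rxy & Rxz -> y = z) — i.e. partial functionality.
G1: fails — v sees both u and x.
G2: condition met.
G3: fails — 0 sees both 0 and 1.
G4: fails — u sees both v and w.
Valid on: G2.

G2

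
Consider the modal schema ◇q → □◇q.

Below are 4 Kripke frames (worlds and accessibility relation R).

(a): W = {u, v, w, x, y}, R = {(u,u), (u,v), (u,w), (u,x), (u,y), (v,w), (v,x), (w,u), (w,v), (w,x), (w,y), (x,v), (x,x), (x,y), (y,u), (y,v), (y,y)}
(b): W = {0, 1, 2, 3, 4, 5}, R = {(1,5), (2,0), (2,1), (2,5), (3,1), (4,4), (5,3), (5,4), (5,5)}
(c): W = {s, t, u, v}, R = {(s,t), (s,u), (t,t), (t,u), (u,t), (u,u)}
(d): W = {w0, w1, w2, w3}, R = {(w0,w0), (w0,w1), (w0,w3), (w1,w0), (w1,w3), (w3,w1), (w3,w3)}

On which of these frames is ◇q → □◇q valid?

(c)

Frame correspondent (Sahlqvist): ∀x ∀y ∀z (Rxy ∧ Rxz → Ryz) — i.e. the Euclidean property.
(a): fails — Ruv and Ruv but not Rvv.
(b): fails — R25 and R20 but not R50.
(c): satisfies the condition.
(d): fails — Rw0w1 and Rw0w1 but not Rw1w1.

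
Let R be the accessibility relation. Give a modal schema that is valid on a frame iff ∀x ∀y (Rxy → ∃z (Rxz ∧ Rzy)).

□□s → □s

This is density; the standard corresponding axiom is C4: □□s → □s.
Suppose □□s→□s is valid. Take Rxy and set V(s)={w : xR²w}. Then □□s at x, so □s at x, so s at y, i.e. ∃z(Rxz∧Rzy).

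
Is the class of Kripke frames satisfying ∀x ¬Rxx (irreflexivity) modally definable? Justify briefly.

Modal frame validity is preserved under surjective bounded morphisms.
The 5-cycle (worlds a,b,c,d,e with a→b→c→d→e→a) is irreflexive, and the map sending every world to a single reflexive point • is a surjective bounded morphism (forth: every edge maps to (•,•); back: every world has a successor). So any modal formula valid on the 5-cycle is also valid on the reflexive point, which is not irreflexive.
So no modal formula (or set of formulas) defines exactly the irreflexive frames.

No — not modally definable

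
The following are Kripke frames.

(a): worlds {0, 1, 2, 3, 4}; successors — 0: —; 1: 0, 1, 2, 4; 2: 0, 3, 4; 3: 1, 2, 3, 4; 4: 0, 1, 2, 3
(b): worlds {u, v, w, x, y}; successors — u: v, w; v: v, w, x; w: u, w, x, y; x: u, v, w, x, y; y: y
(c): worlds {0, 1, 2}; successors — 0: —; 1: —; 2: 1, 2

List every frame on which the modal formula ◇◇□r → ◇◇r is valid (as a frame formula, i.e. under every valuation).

The schema corresponds to a generalized confluence (Geach) condition: ∀x ∀y (xR²y → ∃w (yRw ∧ xR²w)).
(a): fails — 1R²0 but no w with 0Rw and 1R²w.
(b): satisfies the condition.
(c): fails — 2R²1 but no w with 1Rw and 2R²w.

(b)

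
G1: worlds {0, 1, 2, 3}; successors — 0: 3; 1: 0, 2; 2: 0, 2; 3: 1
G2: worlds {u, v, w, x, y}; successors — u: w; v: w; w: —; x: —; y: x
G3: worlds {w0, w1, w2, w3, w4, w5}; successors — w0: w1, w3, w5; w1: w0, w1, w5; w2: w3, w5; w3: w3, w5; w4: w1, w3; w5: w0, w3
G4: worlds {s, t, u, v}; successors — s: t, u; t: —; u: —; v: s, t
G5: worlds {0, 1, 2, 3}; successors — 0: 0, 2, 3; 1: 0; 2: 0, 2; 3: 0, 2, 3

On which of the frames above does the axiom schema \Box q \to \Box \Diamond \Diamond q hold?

G3, G5

This is the axiom for a generalized confluence (Geach) condition; its first-order frame correspondent is \forall x \forall z (xRz \to \exists w (xRw \wedge z R^2 w)).
G1: fails — 0R3 but no w with 0Rw and 3R²w.
G2: fails — uRw but no t with uRt and wR²t.
G3: condition met.
G4: fails — sRt but no w with sRw and tR²w.
G5: condition met.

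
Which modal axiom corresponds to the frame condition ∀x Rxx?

□s → s

A defining formula is □s → s (the T axiom).
Suppose □s→s is valid. At any x set V(s)={w : Rxw}. Then □s holds at x, so s holds at x, i.e. Rxx.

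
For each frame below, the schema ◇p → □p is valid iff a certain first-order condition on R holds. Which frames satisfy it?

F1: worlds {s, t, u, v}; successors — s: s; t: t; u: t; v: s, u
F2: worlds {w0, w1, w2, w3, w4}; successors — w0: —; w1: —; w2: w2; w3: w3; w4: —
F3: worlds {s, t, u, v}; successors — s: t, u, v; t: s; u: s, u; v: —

This is the axiom for partial functionality; its first-order frame correspondent is ∀x ∀y ∀z (Rxy ∧ Rxz → y = z).
F1: fails — v sees both s and u.
F2: satisfies the condition.
F3: fails — s sees both t and u.

F2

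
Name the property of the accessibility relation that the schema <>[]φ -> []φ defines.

Equivalently (dual form): ◇φ → □◇φ.
Suppose ◇φ→□◇φ is valid. Take Rxy, Rxz and set V(φ)={y}. Then ◇φ at x, so □◇φ at x, so ◇φ at z, so some w with Rzw has φ; w=y, i.e. Rzy. By symmetry of the argument, Ryz.
Conversely, any frame satisfying forall x forall y forall z (Rxy & Rxz -> Ryz) validates the schema.
So the correspondent is the Euclidean property.

the Euclidean property: forall x forall y forall z (Rxy & Rxz -> Ryz)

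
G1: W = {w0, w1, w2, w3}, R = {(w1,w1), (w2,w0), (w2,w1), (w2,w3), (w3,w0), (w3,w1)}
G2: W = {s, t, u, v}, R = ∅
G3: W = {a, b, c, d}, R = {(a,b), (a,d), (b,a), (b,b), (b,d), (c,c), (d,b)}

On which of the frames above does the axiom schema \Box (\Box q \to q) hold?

G2

This is the axiom for shift-reflexivity; its first-order frame correspondent is \forall x \forall y (Rxy \to Ryy).
G1: fails — Rw3w0 but not Rw0w0.
G2: holds.
G3: fails — Rba but not Raa.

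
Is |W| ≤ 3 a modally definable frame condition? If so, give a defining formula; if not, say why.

No

If a class were modally definable it would be closed under disjoint unions (Goldblatt–Thomason).
Any modal formula valid on each of 4 disjoint one-world frames is valid on their disjoint union (validity is preserved under disjoint unions). Each one-world frame has |W|=1≤3, but the union has |W|=4.
So the class is not modally definable.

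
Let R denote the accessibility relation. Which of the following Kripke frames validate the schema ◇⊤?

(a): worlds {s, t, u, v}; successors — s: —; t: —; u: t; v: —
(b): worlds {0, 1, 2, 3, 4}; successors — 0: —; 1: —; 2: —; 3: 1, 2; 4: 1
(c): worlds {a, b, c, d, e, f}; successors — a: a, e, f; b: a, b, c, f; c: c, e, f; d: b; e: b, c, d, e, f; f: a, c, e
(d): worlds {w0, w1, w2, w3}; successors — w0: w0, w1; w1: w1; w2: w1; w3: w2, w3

The schema corresponds to seriality: ∀x ∃y Rxy.
(a): fails — world s has no successor.
(b): fails — world 0 has no successor.
(c): satisfies the condition.
(d): satisfies the condition.
Valid on: (c), (d).

(c), (d)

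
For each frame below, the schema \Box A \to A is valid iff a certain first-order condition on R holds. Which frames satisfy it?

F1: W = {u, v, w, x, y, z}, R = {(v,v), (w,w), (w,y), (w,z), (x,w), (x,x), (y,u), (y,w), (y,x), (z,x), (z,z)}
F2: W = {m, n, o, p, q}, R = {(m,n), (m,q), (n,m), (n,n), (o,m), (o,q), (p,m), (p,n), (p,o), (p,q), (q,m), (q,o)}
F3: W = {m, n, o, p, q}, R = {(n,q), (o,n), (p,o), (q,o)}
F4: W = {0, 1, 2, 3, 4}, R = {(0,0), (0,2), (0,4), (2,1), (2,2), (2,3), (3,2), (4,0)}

The schema corresponds to reflexivity: \forall x Rxx.
F1: fails — world u does not see itself.
F2: fails — world m does not see itself.
F3: fails — world m does not see itself.
F4: fails — world 1 does not see itself.
Valid on no frame.

none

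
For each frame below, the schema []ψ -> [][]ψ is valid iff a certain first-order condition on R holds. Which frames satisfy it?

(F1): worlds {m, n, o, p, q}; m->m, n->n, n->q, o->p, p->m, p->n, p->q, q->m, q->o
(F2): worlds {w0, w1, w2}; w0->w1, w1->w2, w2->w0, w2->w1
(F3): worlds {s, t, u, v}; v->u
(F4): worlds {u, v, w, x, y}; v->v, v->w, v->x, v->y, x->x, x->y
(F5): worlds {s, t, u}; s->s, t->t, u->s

(F3), (F4), (F5)

This is the axiom for transitivity; its first-order frame correspondent is forall x forall y forall z (Rxy & Ryz -> Rxz).
(F1): fails — Rop and Rpm but not Rom.
(F2): fails — Rw1w2 and Rw2w0 but not Rw1w0.
(F3): condition met.
(F4): condition met.
(F5): condition met.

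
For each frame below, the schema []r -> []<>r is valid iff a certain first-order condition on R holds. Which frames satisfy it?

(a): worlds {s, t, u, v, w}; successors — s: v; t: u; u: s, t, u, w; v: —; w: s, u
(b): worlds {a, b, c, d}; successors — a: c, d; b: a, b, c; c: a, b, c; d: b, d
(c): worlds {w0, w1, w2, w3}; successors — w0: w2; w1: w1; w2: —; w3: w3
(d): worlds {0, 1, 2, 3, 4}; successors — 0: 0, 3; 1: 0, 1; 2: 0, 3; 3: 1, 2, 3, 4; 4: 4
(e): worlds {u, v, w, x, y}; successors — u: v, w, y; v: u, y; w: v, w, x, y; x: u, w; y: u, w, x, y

The schema corresponds to a generalized confluence (Geach) condition: forall x forall z (xRz -> exists w (xRw & zRw)).
(a): fails — sRv but no w* with sRw* and vRw*.
(b): holds.
(c): fails — w0Rw2 but no w with w0Rw and w2Rw.
(d): holds.
(e): holds.
Valid on: (b), (d), (e).

(b), (d), (e)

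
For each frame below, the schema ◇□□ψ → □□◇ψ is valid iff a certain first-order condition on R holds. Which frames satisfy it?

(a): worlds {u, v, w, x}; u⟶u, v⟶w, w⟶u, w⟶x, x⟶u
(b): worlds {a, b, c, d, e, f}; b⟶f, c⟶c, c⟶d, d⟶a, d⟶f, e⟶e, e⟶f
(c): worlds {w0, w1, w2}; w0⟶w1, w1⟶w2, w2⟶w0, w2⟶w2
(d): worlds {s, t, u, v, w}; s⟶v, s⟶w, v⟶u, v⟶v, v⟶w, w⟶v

This is the axiom for a generalized confluence (Geach) condition; its first-order frame correspondent is ∀x ∀y ∀z ((xRy ∧ xR²z) → ∃w (yR²w ∧ zRw)).
(a): condition met.
(b): fails — cRc, cR²a but no w with cR²w and aRw.
(c): fails — w2Rw0, w2R²w0 but no w with w0R²w and w0Rw.
(d): fails — sRv, sR²u but no w* with vR²w* and uRw*.
Valid on: (a).

(a)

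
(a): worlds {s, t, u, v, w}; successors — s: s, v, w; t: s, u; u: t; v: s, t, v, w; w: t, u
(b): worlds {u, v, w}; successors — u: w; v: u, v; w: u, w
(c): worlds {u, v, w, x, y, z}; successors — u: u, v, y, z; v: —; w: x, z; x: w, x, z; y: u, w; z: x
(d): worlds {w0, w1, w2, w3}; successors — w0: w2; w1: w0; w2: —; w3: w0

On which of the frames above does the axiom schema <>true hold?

The schema corresponds to seriality: forall x exists y Rxy.
(a): condition met.
(b): condition met.
(c): fails — world v has no successor.
(d): fails — world w2 has no successor.

(a), (b)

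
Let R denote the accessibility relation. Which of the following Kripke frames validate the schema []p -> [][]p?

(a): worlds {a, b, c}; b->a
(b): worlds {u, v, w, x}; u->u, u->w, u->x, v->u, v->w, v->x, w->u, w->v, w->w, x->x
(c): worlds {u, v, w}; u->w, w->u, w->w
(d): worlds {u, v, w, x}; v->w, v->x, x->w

(a), (d)

This is the axiom for transitivity; its first-order frame correspondent is forall x forall y forall z (Rxy & Ryz -> Rxz).
(a): condition met.
(b): fails — Ruw and Rwv but not Ruv.
(c): fails — Ruw and Rwu but not Ruu.
(d): condition met.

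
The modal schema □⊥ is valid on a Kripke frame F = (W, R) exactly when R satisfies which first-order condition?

□⊥ is valid iff no world has any successor (otherwise □⊥ fails at any world with one).
Conversely, any frame satisfying ∀x ∀y ¬Rxy validates the schema.
So the correspondent is emptiness of R.

emptiness of R: ∀x ∀y ¬Rxy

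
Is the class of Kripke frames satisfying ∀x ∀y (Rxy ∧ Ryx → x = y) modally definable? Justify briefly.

No

If a class were modally definable it would be closed under surjective bounded morphisms (Goldblatt–Thomason).
The 8-cycle (worlds 0,1,2,3,4,5,6,7 with 0→1→2→3→4→5→6→7→0) is antisymmetric. Sending even-indexed worlds to • and odd-indexed worlds to ∘ is a surjective bounded morphism onto the two-world frame with •↔∘, which is not antisymmetric.
Hence antisymmetry is not modally definable.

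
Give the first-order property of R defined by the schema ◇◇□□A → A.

∀x ∀y (xR²y → ∃w (yR²w ∧ x = w))

This is a Sahlqvist (Geach-type) schema ◇^2□^2A → □^0◇^0A.
Minimal-valuation argument: fix x; take any y with xR^2y and any z with xR^0z. Set V(A) to the set of worlds R-reachable from y in exactly 2 steps. Then □^2A holds at y, so the antecedent holds at x; validity forces ◇^0A at z, giving a w with zR^0w and yR^2w.
First-order correspondent: ∀x ∀y (xR²y → ∃w (yR²w ∧ x = w)).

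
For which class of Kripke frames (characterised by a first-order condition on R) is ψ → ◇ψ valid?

reflexivity

Replacing ψ by ¬ψ and contraposing gives the equivalent schema □ψ → ψ.
Suppose □ψ→ψ is valid. At any x set V(ψ)={w : Rxw}. Then □ψ holds at x, so ψ holds at x, i.e. Rxx.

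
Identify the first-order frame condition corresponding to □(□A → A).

Shift-reflexivity

Suppose □(□A→A) is valid. Take Rxy and set V(A)={w : Ryw}. Then at y, □A holds; since □(□A→A) at x, □A→A at y, so A at y, i.e. Ryy.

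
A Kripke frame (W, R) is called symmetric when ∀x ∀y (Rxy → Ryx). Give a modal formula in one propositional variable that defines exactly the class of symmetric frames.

ψ → □◇ψ

The condition is symmetry. The B schema ψ → □◇ψ defines it.
Suppose ψ→□◇ψ is valid. Take Rxy and set V(ψ)={x}. Then ψ at x, so □◇ψ at x, so ◇ψ at y, so some z with Ryz has ψ; z=x, i.e. Ryx.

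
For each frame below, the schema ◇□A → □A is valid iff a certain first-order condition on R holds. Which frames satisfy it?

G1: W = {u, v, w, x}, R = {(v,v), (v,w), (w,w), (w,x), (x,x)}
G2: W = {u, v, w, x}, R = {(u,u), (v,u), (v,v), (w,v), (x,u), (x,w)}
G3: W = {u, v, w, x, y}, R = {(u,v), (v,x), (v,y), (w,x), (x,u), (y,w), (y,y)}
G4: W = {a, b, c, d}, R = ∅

G4

Frame correspondent (Sahlqvist): ∀x ∀y ∀z (Rxy ∧ Rxz → Ryz) — i.e. the Euclidean property.
G1: fails — Rvw and Rvv but not Rwv.
G2: fails — Rvu and Rvv but not Ruv.
G3: fails — Ruv and Ruv but not Rvv.
G4: satisfies the condition.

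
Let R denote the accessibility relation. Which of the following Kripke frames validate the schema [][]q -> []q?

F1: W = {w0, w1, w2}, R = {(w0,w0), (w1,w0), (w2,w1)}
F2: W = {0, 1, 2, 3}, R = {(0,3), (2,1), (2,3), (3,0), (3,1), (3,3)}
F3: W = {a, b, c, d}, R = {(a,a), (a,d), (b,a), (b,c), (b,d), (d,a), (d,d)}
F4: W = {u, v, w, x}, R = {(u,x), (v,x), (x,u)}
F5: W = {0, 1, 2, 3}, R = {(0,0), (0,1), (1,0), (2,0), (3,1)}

F2

This is the axiom for density; its first-order frame correspondent is forall x forall y (Rxy -> exists z (Rxz & Rzy)).
F1: fails — Rw2w1 but no z with Rw2z and Rzw1.
F2: holds.
F3: fails — Rbc but no z with Rbz and Rzc.
F4: fails — Rxu but no z with Rxz and Rzu.
F5: fails — R31 but no z with R3z and Rz1.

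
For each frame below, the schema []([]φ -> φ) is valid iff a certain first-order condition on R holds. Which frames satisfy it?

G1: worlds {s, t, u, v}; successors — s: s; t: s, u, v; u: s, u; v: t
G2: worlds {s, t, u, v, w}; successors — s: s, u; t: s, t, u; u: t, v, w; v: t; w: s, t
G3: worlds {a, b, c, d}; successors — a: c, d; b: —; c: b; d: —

none

Frame correspondent (Sahlqvist): forall x forall y (Rxy -> Ryy) — i.e. shift-reflexivity.
G1: fails — Rtv but not Rvv.
G2: fails — Ruv but not Rvv.
G3: fails — Rac but not Rcc.
Valid on no frame.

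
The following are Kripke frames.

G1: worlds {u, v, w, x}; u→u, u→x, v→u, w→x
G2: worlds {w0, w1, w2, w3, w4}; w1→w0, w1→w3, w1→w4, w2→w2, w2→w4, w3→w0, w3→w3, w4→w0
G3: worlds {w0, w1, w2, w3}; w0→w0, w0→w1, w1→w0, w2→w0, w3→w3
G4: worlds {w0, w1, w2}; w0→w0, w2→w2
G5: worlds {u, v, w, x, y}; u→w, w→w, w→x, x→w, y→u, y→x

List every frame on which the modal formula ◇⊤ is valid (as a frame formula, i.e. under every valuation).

G3

Frame correspondent (Sahlqvist): ∀x ∃y Rxy — i.e. seriality.
G1: fails — world x has no successor.
G2: fails — world w0 has no successor.
G3: satisfies the condition.
G4: fails — world w1 has no successor.
G5: fails — world v has no successor.
Valid on: G3.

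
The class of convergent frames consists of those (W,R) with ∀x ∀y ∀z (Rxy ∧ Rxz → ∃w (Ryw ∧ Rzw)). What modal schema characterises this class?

◇□r → □◇r

This is convergence; the standard corresponding axiom is .2: ◇□r → □◇r.
Suppose ◇□r→□◇r is valid. Take Rxy, Rxz and set V(r)={w : Ryw}. Then □r at y so ◇□r at x, so □◇r at x, so ◇r at z, giving w with Rzw and Ryw.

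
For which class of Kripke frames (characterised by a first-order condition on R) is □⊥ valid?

emptiness of R

This schema is the Ver axiom.
It corresponds to emptiness of R: ∀x ∀y ¬Rxy.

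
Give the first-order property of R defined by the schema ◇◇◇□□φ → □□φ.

∀x ∀y ∀z ((xR³y ∧ xR²z) → ∃w (yR²w ∧ z = w))

This is a Sahlqvist (Geach-type) schema ◇^3□^2φ → □^2◇^0φ.
First-order correspondent: ∀x ∀y ∀z ((xR³y ∧ xR²z) → ∃w (yR²w ∧ z = w)).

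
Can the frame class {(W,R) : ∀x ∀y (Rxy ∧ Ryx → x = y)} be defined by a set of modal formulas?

Any modally definable frame class is closed under surjective bounded morphisms.
The 8-cycle (worlds w0,w1,w2,w3,w4,w5,w6,w7 with w0→w1→w2→w3→w4→w5→w6→w7→w0) is antisymmetric. Sending even-indexed worlds to a and odd-indexed worlds to b is a surjective bounded morphism onto the two-world frame with a↔b, which is not antisymmetric.
So the class is not modally definable.

Not modally definable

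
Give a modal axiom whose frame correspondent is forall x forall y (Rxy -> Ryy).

This is shift-reflexivity; the standard corresponding axiom is T□: □(□q → q).
Suppose □(□q→q) is valid. Take Rxy and set V(q)={w : Ryw}. Then at y, □q holds; since □(□q→q) at x, □q→q at y, so q at y, i.e. Ryy.

□(□q → q)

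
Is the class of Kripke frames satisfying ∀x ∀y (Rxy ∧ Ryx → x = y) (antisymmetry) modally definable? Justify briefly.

Any modally definable frame class is closed under surjective bounded morphisms.
The 4-cycle (worlds w0,w1,w2,w3 with w0→w1→w2→w3→w0) is antisymmetric. Sending even-indexed worlds to • and odd-indexed worlds to ∘ is a surjective bounded morphism onto the two-world frame with •↔∘, which is not antisymmetric.
So the class is not modally definable.

No — not modally definable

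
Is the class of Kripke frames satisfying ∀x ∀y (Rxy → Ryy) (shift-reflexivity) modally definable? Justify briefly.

Yes — defined by □(□q → q)

The condition is shift-reflexivity. A defining modal formula is □(□q → q).
Suppose □(□q→q) is valid. Take Rxy and set V(q)={w : Ryw}. Then at y, □q holds; since □(□q→q) at x, □q→q at y, so q at y, i.e. Ryy.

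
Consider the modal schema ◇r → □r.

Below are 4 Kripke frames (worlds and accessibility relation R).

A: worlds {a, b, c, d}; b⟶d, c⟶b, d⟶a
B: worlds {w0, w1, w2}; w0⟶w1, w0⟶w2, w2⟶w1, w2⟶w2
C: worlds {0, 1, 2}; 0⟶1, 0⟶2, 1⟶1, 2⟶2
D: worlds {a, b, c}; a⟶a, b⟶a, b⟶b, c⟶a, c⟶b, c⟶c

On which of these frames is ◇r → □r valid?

A

This is the axiom for partial functionality; its first-order frame correspondent is ∀x ∀y ∀z (Rxy ∧ Rxz → y = z).
A: holds.
B: fails — w0 sees both w1 and w2.
C: fails — 0 sees both 1 and 2.
D: fails — b sees both a and b.
Valid on: A.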